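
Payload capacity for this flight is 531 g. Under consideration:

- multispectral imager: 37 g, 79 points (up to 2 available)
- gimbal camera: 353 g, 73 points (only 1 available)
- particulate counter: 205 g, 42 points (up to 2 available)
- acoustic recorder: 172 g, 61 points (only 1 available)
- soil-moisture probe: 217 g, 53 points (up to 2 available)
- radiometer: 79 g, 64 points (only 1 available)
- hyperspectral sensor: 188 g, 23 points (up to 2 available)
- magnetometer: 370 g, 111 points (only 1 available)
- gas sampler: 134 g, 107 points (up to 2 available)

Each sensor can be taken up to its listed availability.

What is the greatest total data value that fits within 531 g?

Taking 2×multispectral imager + radiometer + 2×gas sampler: 421 g used, 436 in data value.
The spare 110 g is too small for any remaining sensor, and no exchange beats 436.

436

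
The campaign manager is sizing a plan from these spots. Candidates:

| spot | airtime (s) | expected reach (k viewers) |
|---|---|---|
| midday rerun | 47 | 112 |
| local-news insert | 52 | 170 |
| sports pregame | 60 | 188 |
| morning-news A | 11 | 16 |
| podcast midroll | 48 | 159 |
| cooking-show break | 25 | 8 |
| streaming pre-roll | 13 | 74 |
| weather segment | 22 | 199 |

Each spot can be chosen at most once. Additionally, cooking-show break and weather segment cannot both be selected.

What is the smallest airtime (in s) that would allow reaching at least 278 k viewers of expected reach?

Need the lightest bundle worth ≥ 278.
Taking morning-news A + streaming pre-roll + weather segment gives 289 (≥ 278) for 46 s.
Any bundle with less than 46 s falls short of 278.

46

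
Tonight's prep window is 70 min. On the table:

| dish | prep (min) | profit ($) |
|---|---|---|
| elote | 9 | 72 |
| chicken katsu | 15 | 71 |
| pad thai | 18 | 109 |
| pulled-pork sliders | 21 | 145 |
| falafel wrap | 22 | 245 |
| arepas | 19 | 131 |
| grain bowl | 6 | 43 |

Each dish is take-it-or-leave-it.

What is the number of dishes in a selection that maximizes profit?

4

Optimal total is 571.
elote + pad thai + pulled-pork sliders + falafel wrap hits 571 at 70 min.
Any selection reaching 571 contains exactly 4 dishes.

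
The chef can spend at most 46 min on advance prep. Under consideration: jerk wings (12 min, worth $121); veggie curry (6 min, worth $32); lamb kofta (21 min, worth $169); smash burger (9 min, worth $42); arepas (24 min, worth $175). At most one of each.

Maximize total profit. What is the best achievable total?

344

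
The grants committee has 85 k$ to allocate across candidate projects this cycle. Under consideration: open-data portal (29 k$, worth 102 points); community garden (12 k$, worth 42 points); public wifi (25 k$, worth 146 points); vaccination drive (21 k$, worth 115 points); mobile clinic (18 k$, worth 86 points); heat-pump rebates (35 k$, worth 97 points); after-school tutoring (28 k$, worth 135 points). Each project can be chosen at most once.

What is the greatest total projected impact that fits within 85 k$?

By projected impact per k$: public wifi 5.84, vaccination drive 5.48, after-school tutoring 4.82 lead.
Greedy by ratio would take public wifi + vaccination drive + after-school tutoring: 74 k$ used, total 396.
Dropping vaccination drive frees 21 k$; slotting in community garden + mobile clinic (30 k$) lifts the total to 409 at 83 k$.
Runner-up public wifi + vaccination drive + after-school tutoring tops out at 396.

409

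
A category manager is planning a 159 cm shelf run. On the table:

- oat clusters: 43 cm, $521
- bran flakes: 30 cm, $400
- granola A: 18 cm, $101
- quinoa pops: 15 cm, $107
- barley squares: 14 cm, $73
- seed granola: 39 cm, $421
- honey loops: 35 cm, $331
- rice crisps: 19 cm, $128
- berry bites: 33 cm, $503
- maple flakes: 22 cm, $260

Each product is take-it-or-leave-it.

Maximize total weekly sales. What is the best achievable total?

1918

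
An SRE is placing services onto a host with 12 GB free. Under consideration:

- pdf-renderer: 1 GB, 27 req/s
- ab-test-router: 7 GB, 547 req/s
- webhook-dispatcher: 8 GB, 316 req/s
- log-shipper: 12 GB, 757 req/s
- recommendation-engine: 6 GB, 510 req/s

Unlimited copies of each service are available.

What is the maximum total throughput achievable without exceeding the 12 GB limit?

1020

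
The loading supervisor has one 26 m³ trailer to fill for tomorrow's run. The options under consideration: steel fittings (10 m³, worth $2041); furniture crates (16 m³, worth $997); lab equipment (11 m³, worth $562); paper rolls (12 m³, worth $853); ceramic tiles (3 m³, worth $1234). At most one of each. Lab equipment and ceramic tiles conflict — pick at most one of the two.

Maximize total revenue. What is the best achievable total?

4128

Steel fittings + paper rolls + ceramic tiles uses 25 of the 26 m³ and totals 4128.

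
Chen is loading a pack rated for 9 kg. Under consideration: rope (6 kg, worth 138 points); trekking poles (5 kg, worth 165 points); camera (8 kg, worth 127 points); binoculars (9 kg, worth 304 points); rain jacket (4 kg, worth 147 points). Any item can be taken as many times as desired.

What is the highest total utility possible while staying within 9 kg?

312

Ranking by ratio (utility/kg): rain jacket 36.75, binoculars 33.78, trekking poles 33.00.
Filling by ratio: 2×rain jacket for 294, with 1 kg left unused.
Replace rain jacket with trekking poles: the trade gains 18 net, giving 312 at 9 kg.
Nothing else within 9 kg beats 312.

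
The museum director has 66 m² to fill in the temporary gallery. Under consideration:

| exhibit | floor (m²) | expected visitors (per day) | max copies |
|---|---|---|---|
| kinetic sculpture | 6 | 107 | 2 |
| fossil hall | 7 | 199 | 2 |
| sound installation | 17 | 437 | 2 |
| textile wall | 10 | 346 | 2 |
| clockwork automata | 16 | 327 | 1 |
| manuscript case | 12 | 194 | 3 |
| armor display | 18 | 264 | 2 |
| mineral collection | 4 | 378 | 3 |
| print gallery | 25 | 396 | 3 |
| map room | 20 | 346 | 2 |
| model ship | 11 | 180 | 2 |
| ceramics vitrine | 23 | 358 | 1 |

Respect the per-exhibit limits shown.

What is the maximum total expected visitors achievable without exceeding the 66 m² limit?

Density check — mineral collection 94.50, textile wall 34.60, fossil hall 28.43 are the best per m².
A density-first pass picks 2×fossil hall + sound installation + 2×textile wall + 3×mineral collection — 2661 at 63 m².
Replace 2×fossil hall with sound installation: the trade gains 39 net, giving 2700 at 66 m².
Every other selection either busts 66 m² or exceeds an availability limit or fails to beat 2700.

2700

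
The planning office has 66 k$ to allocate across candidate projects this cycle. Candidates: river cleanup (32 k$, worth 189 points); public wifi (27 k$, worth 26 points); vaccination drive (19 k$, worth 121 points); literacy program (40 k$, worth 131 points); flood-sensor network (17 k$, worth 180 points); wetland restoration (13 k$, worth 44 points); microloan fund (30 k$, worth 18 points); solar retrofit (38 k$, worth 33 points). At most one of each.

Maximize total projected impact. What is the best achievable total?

413

The ratio heuristic lands on vaccination drive + flood-sensor network + wetland restoration (345) but leaves 17 k$ idle.
Replace vaccination drive with river cleanup: the trade gains 68 net, giving 413 at 62 k$.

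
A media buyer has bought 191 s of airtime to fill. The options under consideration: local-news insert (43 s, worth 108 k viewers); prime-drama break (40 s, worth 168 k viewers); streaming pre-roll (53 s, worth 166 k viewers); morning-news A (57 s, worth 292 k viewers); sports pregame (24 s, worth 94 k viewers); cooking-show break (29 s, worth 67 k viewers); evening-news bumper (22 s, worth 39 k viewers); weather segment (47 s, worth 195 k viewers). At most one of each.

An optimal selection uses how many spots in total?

5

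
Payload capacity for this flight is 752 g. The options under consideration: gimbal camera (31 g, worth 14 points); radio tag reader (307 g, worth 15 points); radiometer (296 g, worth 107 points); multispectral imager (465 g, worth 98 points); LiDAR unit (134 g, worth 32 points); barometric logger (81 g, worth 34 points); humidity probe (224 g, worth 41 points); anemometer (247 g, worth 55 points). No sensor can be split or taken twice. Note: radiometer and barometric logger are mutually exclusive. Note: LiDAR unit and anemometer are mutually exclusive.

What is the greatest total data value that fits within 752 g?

Best packing: gimbal camera + radiometer + LiDAR unit + humidity probe — 685 g, 194 total.
Runner-up radiometer + LiDAR unit + humidity probe tops out at 180.

194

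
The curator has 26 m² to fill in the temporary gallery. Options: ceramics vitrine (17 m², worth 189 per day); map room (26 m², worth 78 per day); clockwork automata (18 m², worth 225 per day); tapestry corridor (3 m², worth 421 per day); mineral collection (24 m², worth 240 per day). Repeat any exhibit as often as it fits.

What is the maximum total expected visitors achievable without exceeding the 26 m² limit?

Ranking by ratio (expected visitors/m²): tapestry corridor 140.33, clockwork automata 12.50, ceramics vitrine 11.12, mineral collection 10.00.
The ratio ordering already packs tightly: 8×tapestry corridor, 24 m², 3368.

3368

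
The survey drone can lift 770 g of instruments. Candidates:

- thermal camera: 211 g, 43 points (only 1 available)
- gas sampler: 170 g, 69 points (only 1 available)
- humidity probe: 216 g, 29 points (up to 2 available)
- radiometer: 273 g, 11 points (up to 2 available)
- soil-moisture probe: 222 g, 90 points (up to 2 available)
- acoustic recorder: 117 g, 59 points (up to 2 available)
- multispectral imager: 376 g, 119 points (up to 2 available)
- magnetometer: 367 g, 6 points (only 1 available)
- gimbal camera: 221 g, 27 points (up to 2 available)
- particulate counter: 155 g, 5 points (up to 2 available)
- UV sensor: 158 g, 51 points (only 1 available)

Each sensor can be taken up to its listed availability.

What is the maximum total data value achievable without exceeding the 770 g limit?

Ranking by ratio (data value/g): acoustic recorder 0.50, gas sampler 0.41, soil-moisture probe 0.41.
Greedy by ratio would take gas sampler + soil-moisture probe + 2×acoustic recorder: 626 g used, total 277.
Dropping acoustic recorder frees 117 g; slotting in soil-moisture probe (222 g) lifts the total to 308 at 731 g.
The spare 39 g is too small for any remaining sensor, and no exchange beats 308.

308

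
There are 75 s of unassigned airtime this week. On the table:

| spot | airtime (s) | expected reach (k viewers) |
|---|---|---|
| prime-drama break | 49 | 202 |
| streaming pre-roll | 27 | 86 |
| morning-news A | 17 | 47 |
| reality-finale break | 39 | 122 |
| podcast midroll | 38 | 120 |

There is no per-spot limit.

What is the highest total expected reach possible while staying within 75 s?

Prime-drama break + morning-news A uses 66 of the 75 s and totals 249.

249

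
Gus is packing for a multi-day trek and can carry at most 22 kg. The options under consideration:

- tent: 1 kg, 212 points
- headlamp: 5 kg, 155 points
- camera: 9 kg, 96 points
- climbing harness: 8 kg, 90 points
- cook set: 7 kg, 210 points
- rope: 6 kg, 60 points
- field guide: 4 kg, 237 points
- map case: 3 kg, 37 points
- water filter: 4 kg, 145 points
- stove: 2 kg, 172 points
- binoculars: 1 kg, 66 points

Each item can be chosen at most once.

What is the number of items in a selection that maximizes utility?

7

Optimal total is 1079.
One optimal bundle: tent + cook set + field guide + map case + water filter + stove + binoculars (22 kg).
Any selection reaching 1079 contains exactly 7 items.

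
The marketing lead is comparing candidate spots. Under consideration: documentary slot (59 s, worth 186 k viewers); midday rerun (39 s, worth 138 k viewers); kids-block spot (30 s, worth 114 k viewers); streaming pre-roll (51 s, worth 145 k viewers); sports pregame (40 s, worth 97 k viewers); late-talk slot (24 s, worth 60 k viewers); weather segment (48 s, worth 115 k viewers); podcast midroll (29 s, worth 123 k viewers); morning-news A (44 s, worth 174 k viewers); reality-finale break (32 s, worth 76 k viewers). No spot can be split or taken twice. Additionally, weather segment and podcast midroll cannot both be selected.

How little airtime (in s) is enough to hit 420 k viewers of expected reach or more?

112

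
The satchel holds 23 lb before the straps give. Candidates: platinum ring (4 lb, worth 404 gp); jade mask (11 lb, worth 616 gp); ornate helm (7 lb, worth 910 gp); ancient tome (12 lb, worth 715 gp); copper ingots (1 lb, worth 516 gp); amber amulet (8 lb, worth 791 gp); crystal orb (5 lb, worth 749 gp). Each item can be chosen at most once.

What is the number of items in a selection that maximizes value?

4

The maximum value within 23 lb is 2966.
For example ornate helm + copper ingots + amber amulet + crystal orb achieves it, using 21 lb.
All optima have 4 items.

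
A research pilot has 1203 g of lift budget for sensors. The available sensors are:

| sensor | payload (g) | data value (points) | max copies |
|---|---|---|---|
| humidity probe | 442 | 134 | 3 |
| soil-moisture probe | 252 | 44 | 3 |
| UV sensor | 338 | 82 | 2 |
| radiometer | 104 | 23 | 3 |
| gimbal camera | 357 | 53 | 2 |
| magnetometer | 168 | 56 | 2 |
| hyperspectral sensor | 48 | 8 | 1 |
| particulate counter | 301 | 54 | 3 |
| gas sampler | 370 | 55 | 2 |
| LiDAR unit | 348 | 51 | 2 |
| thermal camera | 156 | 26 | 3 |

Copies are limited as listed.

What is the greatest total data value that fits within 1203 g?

347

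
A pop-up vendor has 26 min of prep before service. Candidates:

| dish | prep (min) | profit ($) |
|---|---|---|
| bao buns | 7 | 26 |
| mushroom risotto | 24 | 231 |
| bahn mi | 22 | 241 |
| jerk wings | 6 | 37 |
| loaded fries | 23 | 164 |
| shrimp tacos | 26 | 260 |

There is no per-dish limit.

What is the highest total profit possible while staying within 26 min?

Filling by ratio: bahn mi for 241, with 4 min left unused.
Replace bahn mi with shrimp tacos: the trade gains 19 net, giving 260 at 26 min.

260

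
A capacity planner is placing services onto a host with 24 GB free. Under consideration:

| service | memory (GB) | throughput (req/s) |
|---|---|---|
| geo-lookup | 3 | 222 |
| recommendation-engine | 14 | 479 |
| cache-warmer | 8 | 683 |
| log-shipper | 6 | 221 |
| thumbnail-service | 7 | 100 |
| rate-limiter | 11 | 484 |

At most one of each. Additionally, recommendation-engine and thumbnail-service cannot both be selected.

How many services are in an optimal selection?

Optimal total is 1389.
geo-lookup + cache-warmer + rate-limiter hits 1389 at 22 GB.
Any selection reaching 1389 contains exactly 3 services.

3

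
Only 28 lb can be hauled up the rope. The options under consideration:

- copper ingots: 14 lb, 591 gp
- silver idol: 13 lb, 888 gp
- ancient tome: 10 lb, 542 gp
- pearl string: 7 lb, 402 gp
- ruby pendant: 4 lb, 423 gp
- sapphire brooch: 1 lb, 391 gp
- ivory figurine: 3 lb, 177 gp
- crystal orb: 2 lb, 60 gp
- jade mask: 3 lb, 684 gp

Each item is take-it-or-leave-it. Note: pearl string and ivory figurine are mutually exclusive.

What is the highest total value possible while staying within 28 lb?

2788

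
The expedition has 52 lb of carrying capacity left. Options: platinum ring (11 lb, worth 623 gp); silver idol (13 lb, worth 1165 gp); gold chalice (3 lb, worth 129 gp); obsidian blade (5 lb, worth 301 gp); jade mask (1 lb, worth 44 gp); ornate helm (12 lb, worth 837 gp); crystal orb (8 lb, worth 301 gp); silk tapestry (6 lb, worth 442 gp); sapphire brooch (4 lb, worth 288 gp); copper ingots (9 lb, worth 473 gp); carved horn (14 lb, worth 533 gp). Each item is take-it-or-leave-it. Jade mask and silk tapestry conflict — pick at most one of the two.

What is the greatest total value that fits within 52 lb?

3656

Best packing: platinum ring + silver idol + obsidian blade + ornate helm + silk tapestry + sapphire brooch — 51 lb, 3656 total.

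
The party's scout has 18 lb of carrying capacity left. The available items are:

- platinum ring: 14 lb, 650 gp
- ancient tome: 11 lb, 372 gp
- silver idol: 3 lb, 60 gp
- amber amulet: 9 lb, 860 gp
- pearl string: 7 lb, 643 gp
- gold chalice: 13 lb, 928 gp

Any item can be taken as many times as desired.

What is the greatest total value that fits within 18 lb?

Ranking by ratio (value/lb): amber amulet 95.56, pearl string 91.86, gold chalice 71.38, platinum ring 46.43.
Taking 2×amber amulet: 18 lb used, 1720 in value.
That's the maximum — no swap from here does better than 1720.

1720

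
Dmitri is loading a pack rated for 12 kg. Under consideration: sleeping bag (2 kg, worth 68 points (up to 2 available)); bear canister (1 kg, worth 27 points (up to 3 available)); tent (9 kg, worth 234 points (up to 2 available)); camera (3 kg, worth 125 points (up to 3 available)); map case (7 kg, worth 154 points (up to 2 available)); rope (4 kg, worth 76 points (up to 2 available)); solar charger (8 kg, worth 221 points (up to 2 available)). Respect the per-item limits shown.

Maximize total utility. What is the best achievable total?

470

Density check — camera 41.67, sleeping bag 34.00, solar charger 27.62, bear canister 27.00 are the best per kg.
Best packing: sleeping bag + bear canister + 3×camera — 12 kg, 470 total.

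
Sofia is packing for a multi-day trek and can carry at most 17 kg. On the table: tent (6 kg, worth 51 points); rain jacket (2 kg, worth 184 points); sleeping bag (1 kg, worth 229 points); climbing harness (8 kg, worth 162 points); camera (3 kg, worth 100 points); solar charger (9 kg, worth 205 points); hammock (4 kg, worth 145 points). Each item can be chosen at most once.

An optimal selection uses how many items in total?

4

Best achievable utility is 763.
For example rain jacket + sleeping bag + solar charger + hammock achieves it, using 16 kg.
All optima have 4 items.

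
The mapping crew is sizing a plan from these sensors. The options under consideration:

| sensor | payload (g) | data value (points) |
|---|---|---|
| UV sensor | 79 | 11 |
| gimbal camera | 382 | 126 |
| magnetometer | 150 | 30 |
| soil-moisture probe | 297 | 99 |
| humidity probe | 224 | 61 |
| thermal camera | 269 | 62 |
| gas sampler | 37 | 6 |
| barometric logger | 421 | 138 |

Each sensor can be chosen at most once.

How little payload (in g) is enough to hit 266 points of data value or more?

840

Minimise g subject to total data value ≥ 266.
gimbal camera + gas sampler + barometric logger: 270 data value at 840 g.
No combination under 840 g hits 266.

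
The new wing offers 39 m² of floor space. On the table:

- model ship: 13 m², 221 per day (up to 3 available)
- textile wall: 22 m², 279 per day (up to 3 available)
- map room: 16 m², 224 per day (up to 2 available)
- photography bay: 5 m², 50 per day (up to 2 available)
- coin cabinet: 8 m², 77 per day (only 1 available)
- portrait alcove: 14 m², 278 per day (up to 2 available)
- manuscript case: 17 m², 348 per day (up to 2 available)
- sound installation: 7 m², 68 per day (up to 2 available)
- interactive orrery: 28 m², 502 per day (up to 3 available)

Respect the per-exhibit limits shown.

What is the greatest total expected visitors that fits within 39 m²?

Ranking by ratio (expected visitors/m²): manuscript case 20.47, portrait alcove 19.86, interactive orrery 17.93.
Taking photography bay + 2×manuscript case: 39 m² used, 746 in expected visitors.

746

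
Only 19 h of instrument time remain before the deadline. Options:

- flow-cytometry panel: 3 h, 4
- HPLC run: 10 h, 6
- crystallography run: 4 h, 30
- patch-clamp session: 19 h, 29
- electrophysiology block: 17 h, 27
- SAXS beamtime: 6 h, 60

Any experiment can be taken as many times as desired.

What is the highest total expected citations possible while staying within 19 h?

Best packing: 3×SAXS beamtime — 18 h, 180 total.
That's the maximum — no swap from here does better than 180.

180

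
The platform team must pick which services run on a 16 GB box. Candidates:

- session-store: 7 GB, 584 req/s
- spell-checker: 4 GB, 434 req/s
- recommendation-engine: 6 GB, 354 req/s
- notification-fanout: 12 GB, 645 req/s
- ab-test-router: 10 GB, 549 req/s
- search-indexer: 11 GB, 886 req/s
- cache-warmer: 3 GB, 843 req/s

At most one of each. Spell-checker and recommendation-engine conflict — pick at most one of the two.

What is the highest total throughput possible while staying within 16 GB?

Taking session-store + spell-checker + cache-warmer: 14 GB used, 1861 in throughput.
No other feasible combination exceeds 1861.

1861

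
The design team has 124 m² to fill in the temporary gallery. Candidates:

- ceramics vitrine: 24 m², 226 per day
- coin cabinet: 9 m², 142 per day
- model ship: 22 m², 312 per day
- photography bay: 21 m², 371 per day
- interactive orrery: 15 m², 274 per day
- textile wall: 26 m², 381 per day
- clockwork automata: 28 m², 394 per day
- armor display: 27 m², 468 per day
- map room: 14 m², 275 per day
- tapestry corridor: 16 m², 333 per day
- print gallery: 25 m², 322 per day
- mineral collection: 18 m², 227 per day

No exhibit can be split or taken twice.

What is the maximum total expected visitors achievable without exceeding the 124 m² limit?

Ranking by ratio (expected visitors/m²): tapestry corridor 20.81, map room 19.64, interactive orrery 18.27.
Best packing: coin cabinet + model ship + photography bay + interactive orrery + armor display + map room + tapestry corridor — 124 m², 2175 total.

2175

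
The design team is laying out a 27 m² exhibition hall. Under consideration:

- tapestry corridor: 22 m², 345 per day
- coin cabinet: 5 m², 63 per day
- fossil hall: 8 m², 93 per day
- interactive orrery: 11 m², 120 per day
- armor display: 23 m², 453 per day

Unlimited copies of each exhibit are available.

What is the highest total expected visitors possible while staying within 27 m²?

Ranking by ratio (expected visitors/m²): armor display 19.70, tapestry corridor 15.68, coin cabinet 12.60.
Taking armor display: 23 m² used, 453 in expected visitors.
That's the maximum — no swap from here does better than 453.

453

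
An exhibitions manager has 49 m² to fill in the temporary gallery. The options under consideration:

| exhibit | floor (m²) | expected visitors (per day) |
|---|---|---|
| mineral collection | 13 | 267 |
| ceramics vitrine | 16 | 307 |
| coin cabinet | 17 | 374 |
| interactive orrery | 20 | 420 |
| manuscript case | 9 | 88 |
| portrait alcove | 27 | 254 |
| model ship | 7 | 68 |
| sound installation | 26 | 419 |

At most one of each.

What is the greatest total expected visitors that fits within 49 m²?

994

Density check — coin cabinet 22.00, interactive orrery 21.00, mineral collection 20.54 are the best per m².
Greedy by ratio would take coin cabinet + interactive orrery + manuscript case: 46 m² used, total 882.
The 26 m² tied up in coin cabinet and manuscript case is better spent on mineral collection + ceramics vitrine — total rises to 994 (49 m²).
Every other selection either busts 49 m² or fails to beat 994.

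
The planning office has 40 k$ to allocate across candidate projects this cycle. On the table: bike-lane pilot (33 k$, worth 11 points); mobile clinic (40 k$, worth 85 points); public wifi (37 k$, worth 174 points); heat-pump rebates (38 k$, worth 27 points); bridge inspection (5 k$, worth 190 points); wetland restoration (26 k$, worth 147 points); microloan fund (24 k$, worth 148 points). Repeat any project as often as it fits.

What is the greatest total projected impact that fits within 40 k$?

8×bridge inspection uses 40 of the 40 k$ and totals 1520.
That's the maximum — no swap from here does better than 1520.

1520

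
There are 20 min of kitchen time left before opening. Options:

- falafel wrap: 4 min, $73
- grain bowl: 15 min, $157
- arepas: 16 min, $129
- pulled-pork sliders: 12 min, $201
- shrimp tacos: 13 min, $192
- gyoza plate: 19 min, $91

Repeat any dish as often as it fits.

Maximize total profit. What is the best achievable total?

365

5×falafel wrap uses 20 of the 20 min and totals 365.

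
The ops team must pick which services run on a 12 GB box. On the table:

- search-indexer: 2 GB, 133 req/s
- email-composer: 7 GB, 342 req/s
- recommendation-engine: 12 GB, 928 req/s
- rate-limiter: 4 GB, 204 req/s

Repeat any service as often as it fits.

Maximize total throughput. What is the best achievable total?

Density check — recommendation-engine 77.33, search-indexer 66.50, rate-limiter 51.00 are the best per GB.
Best packing: recommendation-engine — 12 GB, 928 total.
No other feasible combination exceeds 928.

928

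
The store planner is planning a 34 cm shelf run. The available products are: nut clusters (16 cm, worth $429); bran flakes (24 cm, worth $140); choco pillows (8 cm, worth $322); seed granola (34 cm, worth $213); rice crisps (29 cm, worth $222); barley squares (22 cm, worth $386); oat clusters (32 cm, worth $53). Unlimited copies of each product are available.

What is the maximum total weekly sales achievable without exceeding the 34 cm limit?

Ranking by ratio (weekly sales/cm): choco pillows 40.25, nut clusters 26.81, barley squares 17.55.
Taking 4×choco pillows: 32 cm used, 1288 in weekly sales.
The spare 2 cm is too small for any remaining product, and no exchange beats 1288.

1288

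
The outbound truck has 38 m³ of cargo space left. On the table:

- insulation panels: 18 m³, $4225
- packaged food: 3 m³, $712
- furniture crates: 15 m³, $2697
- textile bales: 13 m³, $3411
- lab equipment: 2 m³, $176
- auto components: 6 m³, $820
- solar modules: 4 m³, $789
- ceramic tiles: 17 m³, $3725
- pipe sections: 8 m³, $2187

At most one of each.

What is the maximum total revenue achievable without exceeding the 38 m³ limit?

By revenue per m³: pipe sections 273.38, textile bales 262.38, packaged food 237.33, insulation panels 234.72 lead.
Taking the top-ratio shipments first gives packaged food + textile bales + lab equipment + auto components + solar modules + pipe sections for 8095 (36 m³).
Reworking the packing: textile bales + ceramic tiles + pipe sections uses 38 m³ and improves the total to 9323.
Next best is insulation panels + packaged food + textile bales + solar modules at 9137 (38 m³) — short by 186.

9323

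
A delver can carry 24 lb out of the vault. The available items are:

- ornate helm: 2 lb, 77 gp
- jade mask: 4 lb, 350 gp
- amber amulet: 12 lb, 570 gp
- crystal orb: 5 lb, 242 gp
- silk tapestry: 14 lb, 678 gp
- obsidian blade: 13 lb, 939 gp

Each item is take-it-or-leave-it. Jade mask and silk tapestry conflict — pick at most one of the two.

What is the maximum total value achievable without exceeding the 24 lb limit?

1608

The ratio ordering already packs tightly: ornate helm + jade mask + crystal orb + obsidian blade, 24 lb, 1608.
An exhaustive check of the 64 subsets confirms 1608.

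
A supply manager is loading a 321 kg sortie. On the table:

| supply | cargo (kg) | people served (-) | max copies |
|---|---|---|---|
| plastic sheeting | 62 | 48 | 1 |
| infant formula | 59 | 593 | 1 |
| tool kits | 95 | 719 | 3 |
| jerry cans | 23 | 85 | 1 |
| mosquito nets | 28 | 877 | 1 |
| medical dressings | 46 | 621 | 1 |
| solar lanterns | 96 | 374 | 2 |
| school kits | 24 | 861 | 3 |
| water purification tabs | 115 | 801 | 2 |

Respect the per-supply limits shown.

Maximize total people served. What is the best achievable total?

5475

Ranking by ratio (people served/kg): school kits 35.88, mosquito nets 31.32, medical dressings 13.50, infant formula 10.05.
The ratio heuristic lands on infant formula + tool kits + mosquito nets + medical dressings + 3×school kits (5393) but leaves 21 kg idle.
Replace tool kits with water purification tabs: the trade gains 82 net, giving 5475 at 320 kg.
Every other selection either busts 321 kg or exceeds an availability limit or fails to beat 5475.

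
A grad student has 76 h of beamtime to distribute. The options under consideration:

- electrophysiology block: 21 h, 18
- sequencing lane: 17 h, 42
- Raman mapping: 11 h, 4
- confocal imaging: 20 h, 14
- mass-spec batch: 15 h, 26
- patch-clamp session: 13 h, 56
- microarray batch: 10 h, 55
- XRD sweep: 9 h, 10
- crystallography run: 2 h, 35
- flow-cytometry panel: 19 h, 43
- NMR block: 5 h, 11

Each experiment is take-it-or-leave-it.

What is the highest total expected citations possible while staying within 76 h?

Density check — crystallography run 17.50, microarray batch 5.50, patch-clamp session 4.31 are the best per h.
Filling by ratio: sequencing lane + patch-clamp session + microarray batch + XRD sweep + crystallography run + flow-cytometry panel + NMR block for 252, with 1 h left unused.
Dropping XRD sweep and NMR block frees 14 h; slotting in mass-spec batch (15 h) lifts the total to 257 at 76 h.
No other feasible combination exceeds 257.

257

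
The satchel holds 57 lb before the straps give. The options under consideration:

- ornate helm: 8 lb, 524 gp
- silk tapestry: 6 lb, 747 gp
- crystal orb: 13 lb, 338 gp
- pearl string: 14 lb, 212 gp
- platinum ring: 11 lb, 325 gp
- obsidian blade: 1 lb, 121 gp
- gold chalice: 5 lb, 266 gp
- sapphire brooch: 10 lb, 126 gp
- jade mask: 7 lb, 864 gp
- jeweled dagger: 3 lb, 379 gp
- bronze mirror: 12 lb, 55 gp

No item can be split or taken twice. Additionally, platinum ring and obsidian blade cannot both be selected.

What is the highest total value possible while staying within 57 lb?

Ornate helm + silk tapestry + crystal orb + pearl string + obsidian blade + gold chalice + jade mask + jeweled dagger uses 57 of the 57 lb and totals 3451.
Nothing else feasible within 57 lb beats 3451.

3451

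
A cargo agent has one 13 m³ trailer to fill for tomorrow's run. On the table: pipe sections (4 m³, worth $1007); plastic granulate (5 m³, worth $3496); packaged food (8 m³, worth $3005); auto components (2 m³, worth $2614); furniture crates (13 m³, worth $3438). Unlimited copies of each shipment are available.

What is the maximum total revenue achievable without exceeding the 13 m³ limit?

Best packing: 6×auto components — 12 m³, 15684 total.
That's the maximum — no swap from here does better than 15684.

15684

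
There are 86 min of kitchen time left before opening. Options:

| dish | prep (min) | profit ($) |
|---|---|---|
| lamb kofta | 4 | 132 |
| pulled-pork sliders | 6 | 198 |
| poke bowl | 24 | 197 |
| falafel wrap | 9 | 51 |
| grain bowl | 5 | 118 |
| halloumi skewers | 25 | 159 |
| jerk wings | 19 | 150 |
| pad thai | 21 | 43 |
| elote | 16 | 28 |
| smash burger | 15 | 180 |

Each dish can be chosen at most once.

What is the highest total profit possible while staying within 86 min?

1026

Best packing: lamb kofta + pulled-pork sliders + poke bowl + falafel wrap + grain bowl + jerk wings + smash burger — 82 min, 1026 total.
Next best is lamb kofta + pulled-pork sliders + falafel wrap + grain bowl + halloumi skewers + jerk wings + smash burger at 988 (83 min) — short by 38.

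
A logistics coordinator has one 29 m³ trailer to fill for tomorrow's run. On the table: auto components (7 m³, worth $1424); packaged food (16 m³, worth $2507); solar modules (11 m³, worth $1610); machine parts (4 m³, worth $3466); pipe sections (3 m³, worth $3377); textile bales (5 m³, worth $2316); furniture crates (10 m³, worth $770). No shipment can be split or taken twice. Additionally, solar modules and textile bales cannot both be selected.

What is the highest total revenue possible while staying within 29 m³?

Greedy by ratio would take auto components + machine parts + pipe sections + textile bales + furniture crates: 29 m³ used, total 11353.
The 17 m³ tied up in auto components and furniture crates is better spent on packaged food — total rises to 11666 (28 m³).
Every other selection either busts 29 m³ or breaks a pairing rule or fails to beat 11666.

11666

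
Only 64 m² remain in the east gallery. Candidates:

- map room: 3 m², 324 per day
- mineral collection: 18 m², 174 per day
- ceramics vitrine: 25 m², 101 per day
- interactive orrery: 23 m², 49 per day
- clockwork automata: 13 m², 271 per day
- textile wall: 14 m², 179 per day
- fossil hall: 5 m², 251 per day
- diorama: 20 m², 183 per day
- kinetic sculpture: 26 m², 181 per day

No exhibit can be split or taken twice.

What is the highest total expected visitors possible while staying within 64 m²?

Filling by ratio: map room + mineral collection + clockwork automata + textile wall + fossil hall for 1199, with 11 m² left unused.
Replace mineral collection with diorama: the trade gains 9 net, giving 1208 at 55 m².
The closest alternative, map room + clockwork automata + textile wall + fossil hall + kinetic sculpture, reaches only 1206.

1208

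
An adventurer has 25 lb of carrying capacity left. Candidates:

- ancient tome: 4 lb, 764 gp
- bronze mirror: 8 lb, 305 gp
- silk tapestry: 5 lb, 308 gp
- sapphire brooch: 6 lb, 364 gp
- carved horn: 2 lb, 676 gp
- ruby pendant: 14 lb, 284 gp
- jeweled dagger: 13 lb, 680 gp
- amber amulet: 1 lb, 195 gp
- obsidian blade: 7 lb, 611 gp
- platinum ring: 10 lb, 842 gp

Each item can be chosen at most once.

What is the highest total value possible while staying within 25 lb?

Density check — carved horn 338.00, amber amulet 195.00, ancient tome 191.00 are the best per lb.
Taking ancient tome + carved horn + amber amulet + obsidian blade + platinum ring: 24 lb used, 3088 in value.

3088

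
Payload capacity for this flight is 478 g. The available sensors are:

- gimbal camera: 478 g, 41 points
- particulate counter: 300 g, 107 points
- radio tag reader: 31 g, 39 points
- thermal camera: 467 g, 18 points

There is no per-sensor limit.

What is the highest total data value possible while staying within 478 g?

585

15×radio tag reader uses 465 of the 478 g and totals 585.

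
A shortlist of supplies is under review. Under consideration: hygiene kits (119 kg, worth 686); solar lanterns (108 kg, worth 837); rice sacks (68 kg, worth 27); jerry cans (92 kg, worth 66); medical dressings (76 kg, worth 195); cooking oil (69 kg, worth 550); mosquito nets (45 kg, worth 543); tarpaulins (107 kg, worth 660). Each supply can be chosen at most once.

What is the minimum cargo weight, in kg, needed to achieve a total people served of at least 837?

Need the lightest bundle worth ≥ 837.
solar lanterns reaches 837 using 108 kg.
Below 108 kg the best achievable stays under 837.

108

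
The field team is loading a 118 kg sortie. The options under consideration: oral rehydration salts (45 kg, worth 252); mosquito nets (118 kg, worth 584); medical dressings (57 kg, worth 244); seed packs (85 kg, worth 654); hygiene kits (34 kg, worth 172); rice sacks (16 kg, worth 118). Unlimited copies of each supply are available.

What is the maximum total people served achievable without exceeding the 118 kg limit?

890

Best packing: seed packs + 2×rice sacks — 117 kg, 890 total.
No other feasible combination exceeds 890.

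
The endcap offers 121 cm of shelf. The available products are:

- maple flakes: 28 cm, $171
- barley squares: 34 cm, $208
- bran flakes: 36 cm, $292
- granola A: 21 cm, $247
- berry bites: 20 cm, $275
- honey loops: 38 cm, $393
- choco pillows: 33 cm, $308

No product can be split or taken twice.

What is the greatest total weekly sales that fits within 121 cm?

Ranking by ratio (weekly sales/cm): berry bites 13.75, granola A 11.76, honey loops 10.34.
Taking granola A + berry bites + honey loops + choco pillows: 112 cm used, 1223 in weekly sales.
Every other selection either busts 121 cm or fails to beat 1223.

1223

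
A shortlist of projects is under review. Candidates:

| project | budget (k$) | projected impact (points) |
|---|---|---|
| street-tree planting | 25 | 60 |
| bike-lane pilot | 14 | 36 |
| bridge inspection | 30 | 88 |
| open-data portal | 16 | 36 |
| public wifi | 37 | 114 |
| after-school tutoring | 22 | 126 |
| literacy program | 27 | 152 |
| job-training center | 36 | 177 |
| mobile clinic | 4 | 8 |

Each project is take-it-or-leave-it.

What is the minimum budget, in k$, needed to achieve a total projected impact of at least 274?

49

Need the lightest bundle worth ≥ 274.
after-school tutoring + literacy program: 278 projected impact at 49 k$.
Any bundle with less than 49 k$ falls short of 274.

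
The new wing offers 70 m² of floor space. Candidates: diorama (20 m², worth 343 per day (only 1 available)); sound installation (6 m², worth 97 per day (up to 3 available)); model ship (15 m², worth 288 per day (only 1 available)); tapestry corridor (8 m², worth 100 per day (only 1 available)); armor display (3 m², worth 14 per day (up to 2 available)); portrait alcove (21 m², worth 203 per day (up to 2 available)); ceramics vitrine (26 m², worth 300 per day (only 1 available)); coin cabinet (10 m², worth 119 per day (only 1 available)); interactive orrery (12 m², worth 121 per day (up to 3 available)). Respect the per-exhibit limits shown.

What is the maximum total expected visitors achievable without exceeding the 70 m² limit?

A density-first pass picks diorama + 3×sound installation + model ship + tapestry corridor + 2×armor display — 1050 at 67 m².
Dropping tapestry corridor frees 8 m²; slotting in coin cabinet (10 m²) lifts the total to 1069 at 69 m².
Every other selection either busts 70 m² or exceeds an availability limit or fails to beat 1069.

1069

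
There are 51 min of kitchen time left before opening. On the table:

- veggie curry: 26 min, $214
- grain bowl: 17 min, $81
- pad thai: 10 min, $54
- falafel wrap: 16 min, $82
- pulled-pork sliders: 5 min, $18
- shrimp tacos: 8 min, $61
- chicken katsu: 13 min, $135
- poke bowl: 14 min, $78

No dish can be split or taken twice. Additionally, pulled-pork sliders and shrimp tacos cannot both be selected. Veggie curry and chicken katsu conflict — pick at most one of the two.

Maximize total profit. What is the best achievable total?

Density check — chicken katsu 10.38, veggie curry 8.23, shrimp tacos 7.62 are the best per min.
Veggie curry + falafel wrap + shrimp tacos uses 50 of the 51 min and totals 357.
Nothing else feasible within 51 min beats 357.

357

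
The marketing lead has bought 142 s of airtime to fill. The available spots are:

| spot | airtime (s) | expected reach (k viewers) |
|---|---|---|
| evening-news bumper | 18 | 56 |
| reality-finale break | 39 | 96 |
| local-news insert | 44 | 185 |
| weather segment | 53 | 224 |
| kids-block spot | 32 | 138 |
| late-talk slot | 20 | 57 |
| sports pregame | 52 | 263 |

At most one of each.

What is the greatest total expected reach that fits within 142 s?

Ranking by ratio (expected reach/s): sports pregame 5.06, kids-block spot 4.31, weather segment 4.23, local-news insert 4.20.
Taking weather segment + kids-block spot + sports pregame: 137 s used, 625 in expected reach.
Next best is local-news insert + kids-block spot + sports pregame at 586 (128 s) — short by 39.

625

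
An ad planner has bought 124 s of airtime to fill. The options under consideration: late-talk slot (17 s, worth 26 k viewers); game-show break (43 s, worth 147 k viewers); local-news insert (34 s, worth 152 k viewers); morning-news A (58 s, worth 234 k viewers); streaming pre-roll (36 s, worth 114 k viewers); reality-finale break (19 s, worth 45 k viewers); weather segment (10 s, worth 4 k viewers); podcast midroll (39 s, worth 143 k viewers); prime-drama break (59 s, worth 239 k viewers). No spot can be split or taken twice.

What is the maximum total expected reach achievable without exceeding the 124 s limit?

The ratio heuristic lands on local-news insert + reality-finale break + weather segment + prime-drama break (440) but leaves 2 s idle.
Replace local-news insert and reality-finale break and weather segment with morning-news A: the trade gains 33 net, giving 473 at 117 s.
Runner-up game-show break + local-news insert + podcast midroll tops out at 442.

473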